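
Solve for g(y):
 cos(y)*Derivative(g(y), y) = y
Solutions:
 g(y) = C1 + Integral(y/cos(y), y)


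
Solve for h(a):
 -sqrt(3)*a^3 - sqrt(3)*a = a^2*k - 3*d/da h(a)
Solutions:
 h(a) = C1 + sqrt(3)*a^4/12 + a^3*k/9 + sqrt(3)*a^2/6


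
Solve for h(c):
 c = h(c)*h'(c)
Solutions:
 h(c) = -sqrt(C1 + c^2)
 h(c) = sqrt(C1 + c^2)


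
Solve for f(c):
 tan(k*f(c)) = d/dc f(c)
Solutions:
 f(c) = Piecewise((-asin(exp(C1*k + c*k))/k + pi/k, Ne(k, 0)), (nan, True))
 f(c) = Piecewise((asin(exp(C1*k + c*k))/k, Ne(k, 0)), (nan, True))


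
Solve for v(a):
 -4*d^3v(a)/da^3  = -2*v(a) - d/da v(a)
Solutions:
 v(a) = C1*exp(-3^(1/3)*a*(3^(1/3)/(sqrt(321) + 18)^(1/3) + (sqrt(321) + 18)^(1/3))/12)*sin(3^(1/6)*a*(-3^(2/3)*(sqrt(321) + 18)^(1/3) + 3/(sqrt(321) + 18)^(1/3))/12) + C2*exp(-3^(1/3)*a*(3^(1/3)/(sqrt(321) + 18)^(1/3) + (sqrt(321) + 18)^(1/3))/12)*cos(3^(1/6)*a*(-3^(2/3)*(sqrt(321) + 18)^(1/3) + 3/(sqrt(321) + 18)^(1/3))/12) + C3*exp(3^(1/3)*a*(3^(1/3)/(sqrt(321) + 18)^(1/3) + (sqrt(321) + 18)^(1/3))/6)


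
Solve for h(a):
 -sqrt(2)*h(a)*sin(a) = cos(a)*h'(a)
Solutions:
 h(a) = C1*cos(a)^(sqrt(2))


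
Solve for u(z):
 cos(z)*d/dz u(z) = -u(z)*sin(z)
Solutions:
 u(z) = C1*cos(z)


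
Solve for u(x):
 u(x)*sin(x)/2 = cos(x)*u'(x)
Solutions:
 u(x) = C1/sqrt(cos(x))


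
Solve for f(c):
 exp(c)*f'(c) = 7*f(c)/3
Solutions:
 f(c) = C1*exp(-7*exp(-c)/3)


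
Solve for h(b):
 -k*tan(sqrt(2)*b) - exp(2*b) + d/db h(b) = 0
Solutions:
 h(b) = C1 - sqrt(2)*k*log(cos(sqrt(2)*b))/2 + exp(2*b)/2


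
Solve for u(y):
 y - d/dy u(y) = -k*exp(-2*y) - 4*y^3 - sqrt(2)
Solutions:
 u(y) = C1 - k*exp(-2*y)/2 + y^4 + y^2/2 + sqrt(2)*y


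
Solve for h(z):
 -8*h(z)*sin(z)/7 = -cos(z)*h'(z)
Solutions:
 h(z) = C1/cos(z)^(8/7)


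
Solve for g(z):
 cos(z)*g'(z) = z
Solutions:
 g(z) = C1 + Integral(z/cos(z), z)


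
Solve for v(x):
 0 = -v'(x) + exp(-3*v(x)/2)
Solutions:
 v(x) = 2*log(C1 + 3*x/2)/3
 v(x) = 2*log(2^(2/3)*(-3^(1/3) - 3^(5/6)*I)*(C1 + x)^(1/3)/4)
 v(x) = 2*log(2^(2/3)*(-3^(1/3) + 3^(5/6)*I)*(C1 + x)^(1/3)/4)


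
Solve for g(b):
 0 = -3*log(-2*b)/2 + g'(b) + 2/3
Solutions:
 g(b) = C1 + 3*b*log(-b)/2 + b*(-13 + 9*log(2))/6


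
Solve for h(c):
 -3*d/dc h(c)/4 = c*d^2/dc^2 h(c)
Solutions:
 h(c) = C1 + C2*c^(1/4)


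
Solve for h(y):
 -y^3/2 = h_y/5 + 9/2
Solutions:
 h(y) = C1 - 5*y^4/8 - 45*y/2


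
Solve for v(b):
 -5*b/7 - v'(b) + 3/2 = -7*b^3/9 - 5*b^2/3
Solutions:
 v(b) = C1 + 7*b^4/36 + 5*b^3/9 - 5*b^2/14 + 3*b/2


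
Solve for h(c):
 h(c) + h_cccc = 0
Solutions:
 h(c) = (C1*sin(sqrt(2)*c/2) + C2*cos(sqrt(2)*c/2))*exp(-sqrt(2)*c/2) + (C3*sin(sqrt(2)*c/2) + C4*cos(sqrt(2)*c/2))*exp(sqrt(2)*c/2)


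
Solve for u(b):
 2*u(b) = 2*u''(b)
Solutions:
 u(b) = C1*exp(-b) + C2*exp(b)


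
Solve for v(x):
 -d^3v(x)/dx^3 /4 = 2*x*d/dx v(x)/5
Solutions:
 v(x) = C1 + Integral(C2*airyai(-2*5^(2/3)*x/5) + C3*airybi(-2*5^(2/3)*x/5), x)


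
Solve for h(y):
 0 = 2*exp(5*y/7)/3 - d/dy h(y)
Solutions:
 h(y) = C1 + 14*exp(5*y/7)/15


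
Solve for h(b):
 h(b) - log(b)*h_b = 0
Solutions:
 h(b) = C1*exp(li(b))


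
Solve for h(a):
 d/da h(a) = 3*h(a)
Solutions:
 h(a) = C1*exp(3*a)


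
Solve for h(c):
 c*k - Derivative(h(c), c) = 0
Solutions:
 h(c) = C1 + c^2*k/2


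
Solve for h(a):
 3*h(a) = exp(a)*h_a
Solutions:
 h(a) = C1*exp(-3*exp(-a))


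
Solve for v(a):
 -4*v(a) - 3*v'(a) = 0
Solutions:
 v(a) = C1*exp(-4*a/3)


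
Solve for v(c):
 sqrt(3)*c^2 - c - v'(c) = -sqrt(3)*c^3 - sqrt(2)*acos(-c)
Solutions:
 v(c) = C1 + sqrt(3)*c^4/4 + sqrt(3)*c^3/3 - c^2/2 + sqrt(2)*(c*acos(-c) + sqrt(1 - c^2))


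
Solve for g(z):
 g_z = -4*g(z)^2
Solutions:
 g(z) = 1/(C1 + 4*z)


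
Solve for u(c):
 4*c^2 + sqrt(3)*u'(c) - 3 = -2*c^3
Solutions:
 u(c) = C1 - sqrt(3)*c^4/6 - 4*sqrt(3)*c^3/9 + sqrt(3)*c


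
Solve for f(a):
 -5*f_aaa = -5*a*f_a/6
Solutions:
 f(a) = C1 + Integral(C2*airyai(6^(2/3)*a/6) + C3*airybi(6^(2/3)*a/6), a)


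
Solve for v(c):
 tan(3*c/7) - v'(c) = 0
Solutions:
 v(c) = C1 - 7*log(cos(3*c/7))/3


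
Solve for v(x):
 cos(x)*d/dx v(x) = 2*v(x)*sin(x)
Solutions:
 v(x) = C1/cos(x)^2


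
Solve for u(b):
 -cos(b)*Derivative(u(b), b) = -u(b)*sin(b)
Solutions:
 u(b) = C1/cos(b)


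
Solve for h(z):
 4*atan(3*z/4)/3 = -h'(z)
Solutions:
 h(z) = C1 - 4*z*atan(3*z/4)/3 + 8*log(9*z^2 + 16)/9


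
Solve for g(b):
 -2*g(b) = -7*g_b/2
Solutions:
 g(b) = C1*exp(4*b/7)


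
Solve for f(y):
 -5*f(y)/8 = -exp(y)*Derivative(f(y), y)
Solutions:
 f(y) = C1*exp(-5*exp(-y)/8)


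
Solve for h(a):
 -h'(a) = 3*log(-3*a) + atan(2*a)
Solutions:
 h(a) = C1 - 3*a*log(-a) - a*atan(2*a) - 3*a*log(3) + 3*a + log(4*a^2 + 1)/4


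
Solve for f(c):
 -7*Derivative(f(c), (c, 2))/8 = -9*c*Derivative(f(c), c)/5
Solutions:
 f(c) = C1 + C2*erfi(6*sqrt(35)*c/35)


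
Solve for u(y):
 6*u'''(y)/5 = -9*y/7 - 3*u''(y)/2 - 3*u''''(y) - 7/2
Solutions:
 u(y) = C1 + C2*y - y^3/7 - 173*y^2/210 + (C3*sin(sqrt(46)*y/10) + C4*cos(sqrt(46)*y/10))*exp(-y/5)


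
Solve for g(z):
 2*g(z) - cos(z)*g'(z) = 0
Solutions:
 g(z) = C1*(sin(z) + 1)/(sin(z) - 1)


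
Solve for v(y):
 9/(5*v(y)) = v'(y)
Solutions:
 v(y) = -sqrt(C1 + 90*y)/5
 v(y) = sqrt(C1 + 90*y)/5


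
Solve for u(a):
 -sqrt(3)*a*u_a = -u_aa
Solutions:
 u(a) = C1 + C2*erfi(sqrt(2)*3^(1/4)*a/2)


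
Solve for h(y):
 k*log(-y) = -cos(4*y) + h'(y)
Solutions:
 h(y) = C1 + k*y*(log(-y) - 1) + sin(4*y)/4


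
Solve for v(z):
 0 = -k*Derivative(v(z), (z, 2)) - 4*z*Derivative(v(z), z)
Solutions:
 v(z) = C1 + C2*sqrt(k)*erf(sqrt(2)*z*sqrt(1/k))


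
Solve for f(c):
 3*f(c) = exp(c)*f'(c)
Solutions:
 f(c) = C1*exp(-3*exp(-c))


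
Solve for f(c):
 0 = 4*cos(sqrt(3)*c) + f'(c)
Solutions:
 f(c) = C1 - 4*sqrt(3)*sin(sqrt(3)*c)/3


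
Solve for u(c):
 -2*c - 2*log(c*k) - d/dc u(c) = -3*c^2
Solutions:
 u(c) = C1 + c^3 - c^2 - 2*c*log(c*k) + 2*c


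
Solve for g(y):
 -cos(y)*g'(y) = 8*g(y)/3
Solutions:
 g(y) = C1*(sin(y) - 1)^(4/3)/(sin(y) + 1)^(4/3)


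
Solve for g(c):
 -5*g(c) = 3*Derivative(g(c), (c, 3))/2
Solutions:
 g(c) = C3*exp(-10^(1/3)*3^(2/3)*c/3) + (C1*sin(10^(1/3)*3^(1/6)*c/2) + C2*cos(10^(1/3)*3^(1/6)*c/2))*exp(10^(1/3)*3^(2/3)*c/6)


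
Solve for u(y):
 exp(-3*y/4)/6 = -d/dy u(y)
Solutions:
 u(y) = C1 + 2*exp(-3*y/4)/9


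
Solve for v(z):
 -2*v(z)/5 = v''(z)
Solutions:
 v(z) = C1*sin(sqrt(10)*z/5) + C2*cos(sqrt(10)*z/5)


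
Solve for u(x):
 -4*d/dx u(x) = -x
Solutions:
 u(x) = C1 + x^2/8


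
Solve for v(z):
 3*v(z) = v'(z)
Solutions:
 v(z) = C1*exp(3*z)


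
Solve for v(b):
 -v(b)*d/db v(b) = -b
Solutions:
 v(b) = -sqrt(C1 + b^2)
 v(b) = sqrt(C1 + b^2)


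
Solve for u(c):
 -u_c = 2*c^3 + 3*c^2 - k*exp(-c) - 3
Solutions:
 u(c) = C1 - c^4/2 - c^3 + 3*c - k*exp(-c)


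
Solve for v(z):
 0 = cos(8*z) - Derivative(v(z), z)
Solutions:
 v(z) = C1 + sin(8*z)/8


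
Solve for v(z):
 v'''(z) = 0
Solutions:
 v(z) = C1 + C2*z + C3*z^2


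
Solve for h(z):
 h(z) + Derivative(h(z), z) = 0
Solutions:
 h(z) = C1*exp(-z)


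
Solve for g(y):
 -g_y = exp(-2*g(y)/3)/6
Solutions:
 g(y) = 3*log(-sqrt(C1 - y)) - 3*log(3)
 g(y) = 3*log(C1 - y)/2 - 3*log(3)


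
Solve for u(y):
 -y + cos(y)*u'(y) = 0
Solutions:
 u(y) = C1 + Integral(y/cos(y), y)


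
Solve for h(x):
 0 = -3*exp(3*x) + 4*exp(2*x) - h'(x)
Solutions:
 h(x) = C1 - exp(3*x) + 2*exp(2*x)


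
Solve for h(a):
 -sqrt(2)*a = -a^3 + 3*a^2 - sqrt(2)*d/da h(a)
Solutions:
 h(a) = C1 - sqrt(2)*a^4/8 + sqrt(2)*a^3/2 + a^2/2


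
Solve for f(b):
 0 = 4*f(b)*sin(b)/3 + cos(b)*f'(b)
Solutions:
 f(b) = C1*cos(b)^(4/3)


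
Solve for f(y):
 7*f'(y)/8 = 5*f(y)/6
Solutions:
 f(y) = C1*exp(20*y/21)


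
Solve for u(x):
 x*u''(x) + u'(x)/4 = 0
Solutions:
 u(x) = C1 + C2*x^(3/4)


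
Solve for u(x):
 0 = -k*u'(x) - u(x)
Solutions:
 u(x) = C1*exp(-x/k)


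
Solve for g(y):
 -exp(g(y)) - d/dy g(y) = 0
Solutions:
 g(y) = log(1/(C1 + y))


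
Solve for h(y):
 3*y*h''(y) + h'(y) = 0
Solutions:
 h(y) = C1 + C2*y^(2/3)


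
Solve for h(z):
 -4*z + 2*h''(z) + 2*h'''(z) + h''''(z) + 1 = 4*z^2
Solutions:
 h(z) = C1 + C2*z + z^4/6 - z^3/3 - z^2/4 + (C3*sin(z) + C4*cos(z))*exp(-z)


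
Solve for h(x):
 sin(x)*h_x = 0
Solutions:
 h(x) = C1


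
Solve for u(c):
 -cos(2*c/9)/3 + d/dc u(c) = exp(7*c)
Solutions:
 u(c) = C1 + exp(7*c)/7 + 3*sin(2*c/9)/2


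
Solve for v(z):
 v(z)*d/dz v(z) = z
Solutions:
 v(z) = -sqrt(C1 + z^2)
 v(z) = sqrt(C1 + z^2)


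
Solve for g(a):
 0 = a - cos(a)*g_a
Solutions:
 g(a) = C1 + Integral(a/cos(a), a)


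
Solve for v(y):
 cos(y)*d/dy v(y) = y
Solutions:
 v(y) = C1 + Integral(y/cos(y), y)


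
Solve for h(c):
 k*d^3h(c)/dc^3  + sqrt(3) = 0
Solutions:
 h(c) = C1 + C2*c + C3*c^2 - sqrt(3)*c^3/(6*k)


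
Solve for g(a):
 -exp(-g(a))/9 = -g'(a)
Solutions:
 g(a) = log(C1 + a/9)


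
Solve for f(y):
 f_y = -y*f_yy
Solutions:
 f(y) = C1 + C2*log(y)


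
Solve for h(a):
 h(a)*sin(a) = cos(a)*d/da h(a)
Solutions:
 h(a) = C1/cos(a)


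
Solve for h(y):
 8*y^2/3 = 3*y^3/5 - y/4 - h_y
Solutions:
 h(y) = C1 + 3*y^4/20 - 8*y^3/9 - y^2/8


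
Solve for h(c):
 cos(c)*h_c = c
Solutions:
 h(c) = C1 + Integral(c/cos(c), c)


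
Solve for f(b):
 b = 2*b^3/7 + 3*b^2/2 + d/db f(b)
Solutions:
 f(b) = C1 - b^4/14 - b^3/2 + b^2/2


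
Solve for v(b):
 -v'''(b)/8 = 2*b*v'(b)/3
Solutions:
 v(b) = C1 + Integral(C2*airyai(-2*2^(1/3)*3^(2/3)*b/3) + C3*airybi(-2*2^(1/3)*3^(2/3)*b/3), b)


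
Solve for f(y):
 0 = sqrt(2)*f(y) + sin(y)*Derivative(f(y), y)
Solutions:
 f(y) = C1*(cos(y) + 1)^(sqrt(2)/2)/(cos(y) - 1)^(sqrt(2)/2)


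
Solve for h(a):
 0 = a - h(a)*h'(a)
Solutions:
 h(a) = -sqrt(C1 + a^2)
 h(a) = sqrt(C1 + a^2)


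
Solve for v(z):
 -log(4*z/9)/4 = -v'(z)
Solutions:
 v(z) = C1 + z*log(z)/4 - z*log(3)/2 - z/4 + z*log(2)/2


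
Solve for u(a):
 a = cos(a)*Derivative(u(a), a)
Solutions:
 u(a) = C1 + Integral(a/cos(a), a)


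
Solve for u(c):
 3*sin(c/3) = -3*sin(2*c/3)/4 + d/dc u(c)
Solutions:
 u(c) = C1 + 9*sin(c/3)^2/4 - 9*cos(c/3)


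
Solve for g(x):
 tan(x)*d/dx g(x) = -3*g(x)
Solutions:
 g(x) = C1/sin(x)^3


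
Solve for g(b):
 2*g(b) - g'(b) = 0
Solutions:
 g(b) = C1*exp(2*b)


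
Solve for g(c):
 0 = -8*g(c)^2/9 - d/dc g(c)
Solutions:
 g(c) = 9/(C1 + 8*c)


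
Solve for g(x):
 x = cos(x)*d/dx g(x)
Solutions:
 g(x) = C1 + Integral(x/cos(x), x)


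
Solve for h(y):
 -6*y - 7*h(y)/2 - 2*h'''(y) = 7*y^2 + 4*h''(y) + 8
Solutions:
 h(y) = C1*exp(y*(-8 + 16/(3*sqrt(6657) + 253)^(1/3) + (3*sqrt(6657) + 253)^(1/3))/12)*sin(sqrt(3)*y*(-(3*sqrt(6657) + 253)^(1/3) + 16/(3*sqrt(6657) + 253)^(1/3))/12) + C2*exp(y*(-8 + 16/(3*sqrt(6657) + 253)^(1/3) + (3*sqrt(6657) + 253)^(1/3))/12)*cos(sqrt(3)*y*(-(3*sqrt(6657) + 253)^(1/3) + 16/(3*sqrt(6657) + 253)^(1/3))/12) + C3*exp(-y*(16/(3*sqrt(6657) + 253)^(1/3) + 4 + (3*sqrt(6657) + 253)^(1/3))/6) - 2*y^2 - 12*y/7 + 16/7


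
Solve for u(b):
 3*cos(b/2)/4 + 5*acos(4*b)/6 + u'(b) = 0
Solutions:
 u(b) = C1 - 5*b*acos(4*b)/6 + 5*sqrt(1 - 16*b^2)/24 - 3*sin(b/2)/2


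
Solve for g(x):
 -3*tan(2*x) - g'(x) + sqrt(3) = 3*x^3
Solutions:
 g(x) = C1 - 3*x^4/4 + sqrt(3)*x + 3*log(cos(2*x))/2


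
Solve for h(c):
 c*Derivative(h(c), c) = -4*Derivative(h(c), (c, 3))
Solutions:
 h(c) = C1 + Integral(C2*airyai(-2^(1/3)*c/2) + C3*airybi(-2^(1/3)*c/2), c)


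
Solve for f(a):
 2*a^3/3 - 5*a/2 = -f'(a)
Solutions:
 f(a) = C1 - a^4/6 + 5*a^2/4


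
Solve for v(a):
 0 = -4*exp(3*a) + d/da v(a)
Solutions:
 v(a) = C1 + 4*exp(3*a)/3


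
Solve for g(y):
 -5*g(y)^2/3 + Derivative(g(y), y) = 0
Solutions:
 g(y) = -3/(C1 + 5*y)


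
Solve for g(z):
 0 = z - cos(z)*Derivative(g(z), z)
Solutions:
 g(z) = C1 + Integral(z/cos(z), z)


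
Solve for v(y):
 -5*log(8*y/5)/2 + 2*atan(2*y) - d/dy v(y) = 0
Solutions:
 v(y) = C1 - 5*y*log(y)/2 + 2*y*atan(2*y) - 8*y*log(2) + y*log(10)/2 + 5*y/2 + 2*y*log(5) - log(4*y^2 + 1)/2


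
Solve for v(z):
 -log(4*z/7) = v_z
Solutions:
 v(z) = C1 - z*log(z) + z*log(7/4) + z


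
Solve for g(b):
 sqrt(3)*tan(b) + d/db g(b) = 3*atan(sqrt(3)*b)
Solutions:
 g(b) = C1 + 3*b*atan(sqrt(3)*b) - sqrt(3)*log(3*b^2 + 1)/2 + sqrt(3)*log(cos(b))


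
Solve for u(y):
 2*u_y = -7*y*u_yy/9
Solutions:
 u(y) = C1 + C2/y^(11/7)


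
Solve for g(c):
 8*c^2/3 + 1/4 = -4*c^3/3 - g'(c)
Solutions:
 g(c) = C1 - c^4/3 - 8*c^3/9 - c/4


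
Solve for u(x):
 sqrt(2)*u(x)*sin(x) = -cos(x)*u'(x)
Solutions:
 u(x) = C1*cos(x)^(sqrt(2))


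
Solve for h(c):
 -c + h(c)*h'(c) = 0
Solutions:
 h(c) = -sqrt(C1 + c^2)
 h(c) = sqrt(C1 + c^2)


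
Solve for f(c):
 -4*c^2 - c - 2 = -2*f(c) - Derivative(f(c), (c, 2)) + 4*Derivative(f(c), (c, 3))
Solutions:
 f(c) = C1*exp(c*(-(12*sqrt(1302) + 433)^(1/3) - 1/(12*sqrt(1302) + 433)^(1/3) + 2)/24)*sin(sqrt(3)*c*(-(12*sqrt(1302) + 433)^(1/3) + (12*sqrt(1302) + 433)^(-1/3))/24) + C2*exp(c*(-(12*sqrt(1302) + 433)^(1/3) - 1/(12*sqrt(1302) + 433)^(1/3) + 2)/24)*cos(sqrt(3)*c*(-(12*sqrt(1302) + 433)^(1/3) + (12*sqrt(1302) + 433)^(-1/3))/24) + C3*exp(c*((12*sqrt(1302) + 433)^(-1/3) + 1 + (12*sqrt(1302) + 433)^(1/3))/12) + 2*c^2 + c/2 - 1


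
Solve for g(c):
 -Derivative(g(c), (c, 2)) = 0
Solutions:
 g(c) = C1 + C2*c


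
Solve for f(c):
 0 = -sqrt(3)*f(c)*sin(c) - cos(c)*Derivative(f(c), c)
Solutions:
 f(c) = C1*cos(c)^(sqrt(3))


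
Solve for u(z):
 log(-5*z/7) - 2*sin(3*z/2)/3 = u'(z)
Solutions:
 u(z) = C1 + z*log(-z) - z*log(7) - z + z*log(5) + 4*cos(3*z/2)/9


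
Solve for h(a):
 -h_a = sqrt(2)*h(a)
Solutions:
 h(a) = C1*exp(-sqrt(2)*a)


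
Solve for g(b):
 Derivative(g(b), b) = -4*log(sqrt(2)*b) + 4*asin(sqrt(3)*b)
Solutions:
 g(b) = C1 - 4*b*log(b) + 4*b*asin(sqrt(3)*b) - 2*b*log(2) + 4*b + 4*sqrt(3)*sqrt(1 - 3*b^2)/3


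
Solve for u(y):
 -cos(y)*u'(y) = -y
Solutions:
 u(y) = C1 + Integral(y/cos(y), y)


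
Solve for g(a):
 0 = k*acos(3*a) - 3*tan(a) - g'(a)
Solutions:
 g(a) = C1 + k*(a*acos(3*a) - sqrt(1 - 9*a^2)/3) + 3*log(cos(a))


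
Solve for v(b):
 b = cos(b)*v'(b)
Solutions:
 v(b) = C1 + Integral(b/cos(b), b)


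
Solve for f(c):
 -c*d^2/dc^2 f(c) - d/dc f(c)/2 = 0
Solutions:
 f(c) = C1 + C2*sqrt(c)


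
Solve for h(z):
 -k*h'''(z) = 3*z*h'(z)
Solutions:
 h(z) = C1 + Integral(C2*airyai(3^(1/3)*z*(-1/k)^(1/3)) + C3*airybi(3^(1/3)*z*(-1/k)^(1/3)), z)


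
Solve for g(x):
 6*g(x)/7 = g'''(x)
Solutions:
 g(x) = C3*exp(6^(1/3)*7^(2/3)*x/7) + (C1*sin(2^(1/3)*3^(5/6)*7^(2/3)*x/14) + C2*cos(2^(1/3)*3^(5/6)*7^(2/3)*x/14))*exp(-6^(1/3)*7^(2/3)*x/14)


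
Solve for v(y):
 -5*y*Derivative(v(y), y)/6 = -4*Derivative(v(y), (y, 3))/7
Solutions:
 v(y) = C1 + Integral(C2*airyai(3^(2/3)*35^(1/3)*y/6) + C3*airybi(3^(2/3)*35^(1/3)*y/6), y)


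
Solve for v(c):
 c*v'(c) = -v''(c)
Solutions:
 v(c) = C1 + C2*erf(sqrt(2)*c/2)


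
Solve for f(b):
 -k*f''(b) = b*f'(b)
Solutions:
 f(b) = C1 + C2*sqrt(k)*erf(sqrt(2)*b*sqrt(1/k)/2)


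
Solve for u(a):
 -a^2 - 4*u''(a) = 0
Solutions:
 u(a) = C1 + C2*a - a^4/48


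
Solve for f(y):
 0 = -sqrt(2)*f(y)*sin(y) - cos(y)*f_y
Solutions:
 f(y) = C1*cos(y)^(sqrt(2))


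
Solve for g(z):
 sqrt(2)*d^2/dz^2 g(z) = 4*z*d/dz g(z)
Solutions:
 g(z) = C1 + C2*erfi(2^(1/4)*z)


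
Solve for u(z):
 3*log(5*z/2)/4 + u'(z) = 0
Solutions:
 u(z) = C1 - 3*z*log(z)/4 - 3*z*log(5)/4 + 3*z*log(2)/4 + 3*z/4


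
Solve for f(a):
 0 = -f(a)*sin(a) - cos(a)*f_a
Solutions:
 f(a) = C1*cos(a)


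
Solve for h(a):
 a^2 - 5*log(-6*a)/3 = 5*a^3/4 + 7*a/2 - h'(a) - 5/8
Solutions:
 h(a) = C1 + 5*a^4/16 - a^3/3 + 7*a^2/4 + 5*a*log(-a)/3 + 5*a*(-11 + 8*log(6))/24


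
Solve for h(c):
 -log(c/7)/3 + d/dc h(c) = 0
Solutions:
 h(c) = C1 + c*log(c)/3 - c*log(7)/3 - c/3


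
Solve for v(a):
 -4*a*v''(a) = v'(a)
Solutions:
 v(a) = C1 + C2*a^(3/4)


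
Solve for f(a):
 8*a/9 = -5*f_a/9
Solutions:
 f(a) = C1 - 4*a^2/5


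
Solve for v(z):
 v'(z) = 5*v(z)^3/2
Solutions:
 v(z) = -sqrt(-1/(C1 + 5*z))
 v(z) = sqrt(-1/(C1 + 5*z))


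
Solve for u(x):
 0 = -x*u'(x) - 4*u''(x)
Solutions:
 u(x) = C1 + C2*erf(sqrt(2)*x/4)


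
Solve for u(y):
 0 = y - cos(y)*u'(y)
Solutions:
 u(y) = C1 + Integral(y/cos(y), y)


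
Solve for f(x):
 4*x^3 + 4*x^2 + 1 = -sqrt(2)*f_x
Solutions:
 f(x) = C1 - sqrt(2)*x^4/2 - 2*sqrt(2)*x^3/3 - sqrt(2)*x/2


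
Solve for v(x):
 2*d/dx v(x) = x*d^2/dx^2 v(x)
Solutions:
 v(x) = C1 + C2*x^3


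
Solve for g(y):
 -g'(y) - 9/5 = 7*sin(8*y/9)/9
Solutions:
 g(y) = C1 - 9*y/5 + 7*cos(8*y/9)/8


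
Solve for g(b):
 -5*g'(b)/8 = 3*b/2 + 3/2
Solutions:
 g(b) = C1 - 6*b^2/5 - 12*b/5


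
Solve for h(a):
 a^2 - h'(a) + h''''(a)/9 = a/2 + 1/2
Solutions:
 h(a) = C1 + C4*exp(3^(2/3)*a) + a^3/3 - a^2/4 - a/2 + (C2*sin(3*3^(1/6)*a/2) + C3*cos(3*3^(1/6)*a/2))*exp(-3^(2/3)*a/2)


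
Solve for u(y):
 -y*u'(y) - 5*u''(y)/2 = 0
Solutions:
 u(y) = C1 + C2*erf(sqrt(5)*y/5)


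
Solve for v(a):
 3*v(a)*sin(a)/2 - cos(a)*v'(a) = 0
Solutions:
 v(a) = C1/cos(a)^(3/2)


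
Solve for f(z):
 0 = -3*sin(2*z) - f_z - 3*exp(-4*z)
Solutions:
 f(z) = C1 + 3*cos(2*z)/2 + 3*exp(-4*z)/4


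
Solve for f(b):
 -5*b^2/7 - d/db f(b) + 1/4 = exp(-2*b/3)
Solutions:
 f(b) = C1 - 5*b^3/21 + b/4 + 3*exp(-2*b/3)/2


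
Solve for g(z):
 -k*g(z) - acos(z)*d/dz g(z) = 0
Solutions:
 g(z) = C1*exp(-k*Integral(1/acos(z), z))


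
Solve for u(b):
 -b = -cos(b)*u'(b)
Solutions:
 u(b) = C1 + Integral(b/cos(b), b)


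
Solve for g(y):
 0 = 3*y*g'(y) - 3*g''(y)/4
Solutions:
 g(y) = C1 + C2*erfi(sqrt(2)*y)


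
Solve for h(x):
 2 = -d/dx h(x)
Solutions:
 h(x) = C1 - 2*x


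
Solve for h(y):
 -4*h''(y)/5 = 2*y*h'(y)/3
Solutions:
 h(y) = C1 + C2*erf(sqrt(15)*y/6)


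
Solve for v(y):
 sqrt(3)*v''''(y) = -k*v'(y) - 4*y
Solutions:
 v(y) = C1 + C2*exp(3^(5/6)*y*(-k)^(1/3)/3) + C3*exp(y*(-k)^(1/3)*(-3^(5/6) + 3*3^(1/3)*I)/6) + C4*exp(-y*(-k)^(1/3)*(3^(5/6) + 3*3^(1/3)*I)/6) - 2*y^2/k


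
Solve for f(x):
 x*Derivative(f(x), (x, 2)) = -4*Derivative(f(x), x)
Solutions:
 f(x) = C1 + C2/x^3


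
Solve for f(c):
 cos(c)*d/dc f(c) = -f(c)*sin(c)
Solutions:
 f(c) = C1*cos(c)


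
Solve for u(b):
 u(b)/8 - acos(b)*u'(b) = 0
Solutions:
 u(b) = C1*exp(Integral(1/acos(b), b)/8)


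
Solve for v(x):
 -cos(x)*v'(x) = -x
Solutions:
 v(x) = C1 + Integral(x/cos(x), x)


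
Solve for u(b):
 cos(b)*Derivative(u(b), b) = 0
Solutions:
 u(b) = C1


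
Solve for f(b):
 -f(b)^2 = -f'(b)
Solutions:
 f(b) = -1/(C1 + b)


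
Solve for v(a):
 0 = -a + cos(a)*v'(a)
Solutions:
 v(a) = C1 + Integral(a/cos(a), a)


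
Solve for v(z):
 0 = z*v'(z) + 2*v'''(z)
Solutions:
 v(z) = C1 + Integral(C2*airyai(-2^(2/3)*z/2) + C3*airybi(-2^(2/3)*z/2), z)


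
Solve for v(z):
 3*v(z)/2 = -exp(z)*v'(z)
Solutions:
 v(z) = C1*exp(3*exp(-z)/2)


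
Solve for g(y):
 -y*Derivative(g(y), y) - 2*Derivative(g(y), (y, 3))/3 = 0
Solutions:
 g(y) = C1 + Integral(C2*airyai(-2^(2/3)*3^(1/3)*y/2) + C3*airybi(-2^(2/3)*3^(1/3)*y/2), y)


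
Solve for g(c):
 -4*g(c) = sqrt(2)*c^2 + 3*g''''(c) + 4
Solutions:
 g(c) = -sqrt(2)*c^2/4 + (C1*sin(3^(3/4)*c/3) + C2*cos(3^(3/4)*c/3))*exp(-3^(3/4)*c/3) + (C3*sin(3^(3/4)*c/3) + C4*cos(3^(3/4)*c/3))*exp(3^(3/4)*c/3) - 1


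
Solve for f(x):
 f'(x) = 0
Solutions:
 f(x) = C1


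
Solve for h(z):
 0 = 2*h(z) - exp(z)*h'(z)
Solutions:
 h(z) = C1*exp(-2*exp(-z))


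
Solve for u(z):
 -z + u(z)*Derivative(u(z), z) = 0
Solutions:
 u(z) = -sqrt(C1 + z^2)
 u(z) = sqrt(C1 + z^2)


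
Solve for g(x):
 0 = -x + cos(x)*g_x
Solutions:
 g(x) = C1 + Integral(x/cos(x), x)


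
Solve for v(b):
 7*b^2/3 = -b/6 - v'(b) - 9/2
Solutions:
 v(b) = C1 - 7*b^3/9 - b^2/12 - 9*b/2


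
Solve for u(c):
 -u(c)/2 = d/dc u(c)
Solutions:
 u(c) = C1*exp(-c/2)


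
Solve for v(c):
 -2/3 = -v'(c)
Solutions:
 v(c) = C1 + 2*c/3


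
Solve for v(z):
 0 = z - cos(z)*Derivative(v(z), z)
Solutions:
 v(z) = C1 + Integral(z/cos(z), z)


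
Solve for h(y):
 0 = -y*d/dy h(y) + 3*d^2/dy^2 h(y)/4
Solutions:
 h(y) = C1 + C2*erfi(sqrt(6)*y/3)


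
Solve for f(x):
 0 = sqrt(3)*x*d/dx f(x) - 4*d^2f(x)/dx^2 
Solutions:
 f(x) = C1 + C2*erfi(sqrt(2)*3^(1/4)*x/4)


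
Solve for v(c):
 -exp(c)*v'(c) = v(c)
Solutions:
 v(c) = C1*exp(exp(-c))


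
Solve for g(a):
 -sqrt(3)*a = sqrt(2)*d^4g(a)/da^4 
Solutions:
 g(a) = C1 + C2*a + C3*a^2 + C4*a^3 - sqrt(6)*a^5/240


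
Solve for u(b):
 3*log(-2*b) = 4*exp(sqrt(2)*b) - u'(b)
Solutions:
 u(b) = C1 - 3*b*log(-b) + 3*b*(1 - log(2)) + 2*sqrt(2)*exp(sqrt(2)*b)


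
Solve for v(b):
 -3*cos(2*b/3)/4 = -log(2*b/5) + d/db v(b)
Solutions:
 v(b) = C1 + b*log(b) - b*log(5) - b + b*log(2) - 9*sin(2*b/3)/8


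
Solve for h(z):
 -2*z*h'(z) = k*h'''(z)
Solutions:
 h(z) = C1 + Integral(C2*airyai(2^(1/3)*z*(-1/k)^(1/3)) + C3*airybi(2^(1/3)*z*(-1/k)^(1/3)), z)


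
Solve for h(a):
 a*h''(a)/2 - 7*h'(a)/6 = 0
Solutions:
 h(a) = C1 + C2*a^(10/3)


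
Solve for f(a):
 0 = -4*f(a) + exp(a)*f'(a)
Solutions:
 f(a) = C1*exp(-4*exp(-a))


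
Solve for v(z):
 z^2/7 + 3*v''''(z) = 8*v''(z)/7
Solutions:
 v(z) = C1 + C2*z + C3*exp(-2*sqrt(42)*z/21) + C4*exp(2*sqrt(42)*z/21) + z^4/96 + 21*z^2/64


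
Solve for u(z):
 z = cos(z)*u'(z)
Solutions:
 u(z) = C1 + Integral(z/cos(z), z)


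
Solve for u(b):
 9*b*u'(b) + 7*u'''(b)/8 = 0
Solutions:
 u(b) = C1 + Integral(C2*airyai(-2*21^(2/3)*b/7) + C3*airybi(-2*21^(2/3)*b/7), b)


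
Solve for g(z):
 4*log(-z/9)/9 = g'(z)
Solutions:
 g(z) = C1 + 4*z*log(-z)/9 + 4*z*(-2*log(3) - 1)/9


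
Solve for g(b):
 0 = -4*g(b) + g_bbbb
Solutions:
 g(b) = C1*exp(-sqrt(2)*b) + C2*exp(sqrt(2)*b) + C3*sin(sqrt(2)*b) + C4*cos(sqrt(2)*b)


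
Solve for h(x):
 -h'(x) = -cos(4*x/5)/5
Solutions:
 h(x) = C1 + sin(4*x/5)/4


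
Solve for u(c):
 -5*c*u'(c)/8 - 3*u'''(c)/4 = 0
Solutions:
 u(c) = C1 + Integral(C2*airyai(-5^(1/3)*6^(2/3)*c/6) + C3*airybi(-5^(1/3)*6^(2/3)*c/6), c)


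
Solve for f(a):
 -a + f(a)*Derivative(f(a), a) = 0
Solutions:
 f(a) = -sqrt(C1 + a^2)
 f(a) = sqrt(C1 + a^2)


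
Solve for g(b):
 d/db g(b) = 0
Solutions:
 g(b) = C1


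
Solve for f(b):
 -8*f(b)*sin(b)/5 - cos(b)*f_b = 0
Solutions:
 f(b) = C1*cos(b)^(8/5)


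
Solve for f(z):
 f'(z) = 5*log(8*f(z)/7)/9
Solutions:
 -9*Integral(1/(log(_y) - log(7) + 3*log(2)), (_y, f(z)))/5 = C1 - z


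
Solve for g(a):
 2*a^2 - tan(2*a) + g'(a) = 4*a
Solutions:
 g(a) = C1 - 2*a^3/3 + 2*a^2 - log(cos(2*a))/2


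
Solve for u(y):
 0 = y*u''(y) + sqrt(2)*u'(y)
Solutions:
 u(y) = C1 + C2*y^(1 - sqrt(2))


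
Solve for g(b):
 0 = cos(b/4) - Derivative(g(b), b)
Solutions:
 g(b) = C1 + 4*sin(b/4)


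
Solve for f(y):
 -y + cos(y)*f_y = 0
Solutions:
 f(y) = C1 + Integral(y/cos(y), y)


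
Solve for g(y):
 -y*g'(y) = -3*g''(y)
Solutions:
 g(y) = C1 + C2*erfi(sqrt(6)*y/6)


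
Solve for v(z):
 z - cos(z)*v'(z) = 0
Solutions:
 v(z) = C1 + Integral(z/cos(z), z)


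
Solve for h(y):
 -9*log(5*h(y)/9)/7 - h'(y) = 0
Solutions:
 -7*Integral(1/(-log(_y) - log(5) + 2*log(3)), (_y, h(y)))/9 = C1 - y


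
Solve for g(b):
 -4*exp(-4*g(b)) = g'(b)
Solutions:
 g(b) = log(-I*(C1 - 16*b)^(1/4))
 g(b) = log(I*(C1 - 16*b)^(1/4))
 g(b) = log(-(C1 - 16*b)^(1/4))
 g(b) = log(C1 - 16*b)/4


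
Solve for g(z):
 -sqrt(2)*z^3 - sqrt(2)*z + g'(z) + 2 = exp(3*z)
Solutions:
 g(z) = C1 + sqrt(2)*z^4/4 + sqrt(2)*z^2/2 - 2*z + exp(3*z)/3


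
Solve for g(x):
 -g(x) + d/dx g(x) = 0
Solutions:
 g(x) = C1*exp(x)


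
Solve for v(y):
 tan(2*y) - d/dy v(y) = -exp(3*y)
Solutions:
 v(y) = C1 + exp(3*y)/3 - log(cos(2*y))/2


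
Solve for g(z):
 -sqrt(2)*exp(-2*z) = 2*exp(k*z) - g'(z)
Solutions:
 g(z) = C1 - sqrt(2)*exp(-2*z)/2 + 2*exp(k*z)/k


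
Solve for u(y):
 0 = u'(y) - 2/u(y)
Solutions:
 u(y) = -sqrt(C1 + 4*y)
 u(y) = sqrt(C1 + 4*y)


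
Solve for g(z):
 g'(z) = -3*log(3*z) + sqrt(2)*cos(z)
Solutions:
 g(z) = C1 - 3*z*log(z) - 3*z*log(3) + 3*z + sqrt(2)*sin(z)


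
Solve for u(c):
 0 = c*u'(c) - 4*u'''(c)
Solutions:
 u(c) = C1 + Integral(C2*airyai(2^(1/3)*c/2) + C3*airybi(2^(1/3)*c/2), c)


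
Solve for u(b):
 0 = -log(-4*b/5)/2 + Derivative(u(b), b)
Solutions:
 u(b) = C1 + b*log(-b)/2 + b*(-log(5)/2 - 1/2 + log(2))


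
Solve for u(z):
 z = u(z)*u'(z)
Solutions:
 u(z) = -sqrt(C1 + z^2)
 u(z) = sqrt(C1 + z^2)


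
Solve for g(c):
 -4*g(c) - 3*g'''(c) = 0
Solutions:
 g(c) = C3*exp(-6^(2/3)*c/3) + (C1*sin(2^(2/3)*3^(1/6)*c/2) + C2*cos(2^(2/3)*3^(1/6)*c/2))*exp(6^(2/3)*c/6)


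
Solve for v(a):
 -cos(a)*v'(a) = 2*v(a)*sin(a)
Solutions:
 v(a) = C1*cos(a)^2


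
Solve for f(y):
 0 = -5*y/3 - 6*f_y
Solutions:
 f(y) = C1 - 5*y^2/36


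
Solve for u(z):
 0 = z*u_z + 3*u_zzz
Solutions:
 u(z) = C1 + Integral(C2*airyai(-3^(2/3)*z/3) + C3*airybi(-3^(2/3)*z/3), z)


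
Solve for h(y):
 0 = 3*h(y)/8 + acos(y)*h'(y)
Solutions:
 h(y) = C1*exp(-3*Integral(1/acos(y), y)/8)


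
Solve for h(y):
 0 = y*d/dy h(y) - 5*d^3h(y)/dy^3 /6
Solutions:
 h(y) = C1 + Integral(C2*airyai(5^(2/3)*6^(1/3)*y/5) + C3*airybi(5^(2/3)*6^(1/3)*y/5), y)


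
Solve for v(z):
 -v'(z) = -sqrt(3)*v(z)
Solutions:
 v(z) = C1*exp(sqrt(3)*z)


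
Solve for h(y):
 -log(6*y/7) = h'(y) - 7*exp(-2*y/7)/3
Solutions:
 h(y) = C1 - y*log(y) + y*(-log(6) + 1 + log(7)) - 49*exp(-2*y/7)/6


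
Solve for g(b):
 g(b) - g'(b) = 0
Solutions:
 g(b) = C1*exp(b)


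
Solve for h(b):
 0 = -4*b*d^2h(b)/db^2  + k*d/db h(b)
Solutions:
 h(b) = C1 + b^(re(k)/4 + 1)*(C2*sin(log(b)*Abs(im(k))/4) + C3*cos(log(b)*im(k)/4))


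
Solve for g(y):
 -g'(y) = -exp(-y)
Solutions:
 g(y) = C1 - exp(-y)


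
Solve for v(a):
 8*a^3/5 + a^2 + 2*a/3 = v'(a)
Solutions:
 v(a) = C1 + 2*a^4/5 + a^3/3 + a^2/3


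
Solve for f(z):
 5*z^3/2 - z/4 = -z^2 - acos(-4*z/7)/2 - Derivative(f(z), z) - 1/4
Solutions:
 f(z) = C1 - 5*z^4/8 - z^3/3 + z^2/8 - z*acos(-4*z/7)/2 - z/4 - sqrt(49 - 16*z^2)/8


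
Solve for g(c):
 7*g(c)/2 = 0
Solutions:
 g(c) = 0


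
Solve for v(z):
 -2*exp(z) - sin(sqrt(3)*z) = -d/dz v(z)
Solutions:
 v(z) = C1 + 2*exp(z) - sqrt(3)*cos(sqrt(3)*z)/3


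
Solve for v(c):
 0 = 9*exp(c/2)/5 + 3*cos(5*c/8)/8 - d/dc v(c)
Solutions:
 v(c) = C1 + 18*exp(c/2)/5 + 3*sin(5*c/8)/5


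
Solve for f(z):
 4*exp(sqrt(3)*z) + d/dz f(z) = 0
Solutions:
 f(z) = C1 - 4*sqrt(3)*exp(sqrt(3)*z)/3


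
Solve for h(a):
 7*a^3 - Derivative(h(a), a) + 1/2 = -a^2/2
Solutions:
 h(a) = C1 + 7*a^4/4 + a^3/6 + a/2


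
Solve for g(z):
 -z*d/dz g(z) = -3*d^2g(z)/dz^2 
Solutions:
 g(z) = C1 + C2*erfi(sqrt(6)*z/6)


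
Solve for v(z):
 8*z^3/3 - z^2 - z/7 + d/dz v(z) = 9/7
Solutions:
 v(z) = C1 - 2*z^4/3 + z^3/3 + z^2/14 + 9*z/7


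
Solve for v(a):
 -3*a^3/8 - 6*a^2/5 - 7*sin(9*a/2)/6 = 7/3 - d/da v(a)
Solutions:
 v(a) = C1 + 3*a^4/32 + 2*a^3/5 + 7*a/3 - 7*cos(9*a/2)/27


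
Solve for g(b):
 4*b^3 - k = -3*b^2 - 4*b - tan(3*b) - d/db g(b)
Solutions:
 g(b) = C1 - b^4 - b^3 - 2*b^2 + b*k + log(cos(3*b))/3


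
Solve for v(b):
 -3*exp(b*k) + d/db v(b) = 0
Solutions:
 v(b) = C1 + 3*exp(b*k)/k


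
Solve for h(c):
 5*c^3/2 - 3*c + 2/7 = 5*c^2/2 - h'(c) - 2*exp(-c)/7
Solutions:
 h(c) = C1 - 5*c^4/8 + 5*c^3/6 + 3*c^2/2 - 2*c/7 + 2*exp(-c)/7


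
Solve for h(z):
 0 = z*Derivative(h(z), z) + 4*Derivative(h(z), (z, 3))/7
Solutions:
 h(z) = C1 + Integral(C2*airyai(-14^(1/3)*z/2) + C3*airybi(-14^(1/3)*z/2), z)


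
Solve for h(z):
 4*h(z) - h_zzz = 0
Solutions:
 h(z) = C3*exp(2^(2/3)*z) + (C1*sin(2^(2/3)*sqrt(3)*z/2) + C2*cos(2^(2/3)*sqrt(3)*z/2))*exp(-2^(2/3)*z/2)


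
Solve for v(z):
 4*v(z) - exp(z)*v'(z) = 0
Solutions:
 v(z) = C1*exp(-4*exp(-z))


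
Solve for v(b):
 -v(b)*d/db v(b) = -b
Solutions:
 v(b) = -sqrt(C1 + b^2)
 v(b) = sqrt(C1 + b^2)


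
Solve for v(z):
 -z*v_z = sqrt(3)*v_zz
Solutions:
 v(z) = C1 + C2*erf(sqrt(2)*3^(3/4)*z/6)


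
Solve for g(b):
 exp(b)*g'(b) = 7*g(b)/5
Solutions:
 g(b) = C1*exp(-7*exp(-b)/5)


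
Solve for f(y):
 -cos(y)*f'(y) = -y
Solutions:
 f(y) = C1 + Integral(y/cos(y), y)


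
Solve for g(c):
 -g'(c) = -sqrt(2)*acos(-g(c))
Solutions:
 Integral(1/acos(-_y), (_y, g(c))) = C1 + sqrt(2)*c


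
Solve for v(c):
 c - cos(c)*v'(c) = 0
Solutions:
 v(c) = C1 + Integral(c/cos(c), c)


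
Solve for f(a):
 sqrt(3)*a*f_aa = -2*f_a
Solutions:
 f(a) = C1 + C2*a^(1 - 2*sqrt(3)/3)


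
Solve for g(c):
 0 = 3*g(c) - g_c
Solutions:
 g(c) = C1*exp(3*c)


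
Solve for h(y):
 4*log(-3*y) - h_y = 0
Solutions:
 h(y) = C1 + 4*y*log(-y) + 4*y*(-1 + log(3))


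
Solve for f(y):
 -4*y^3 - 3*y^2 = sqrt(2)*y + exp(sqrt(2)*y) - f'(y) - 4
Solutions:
 f(y) = C1 + y^4 + y^3 + sqrt(2)*y^2/2 - 4*y + sqrt(2)*exp(sqrt(2)*y)/2


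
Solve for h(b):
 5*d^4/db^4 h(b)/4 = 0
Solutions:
 h(b) = C1 + C2*b + C3*b^2 + C4*b^3


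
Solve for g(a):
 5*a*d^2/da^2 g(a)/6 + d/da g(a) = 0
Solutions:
 g(a) = C1 + C2/a^(1/5)


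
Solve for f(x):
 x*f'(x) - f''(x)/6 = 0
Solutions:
 f(x) = C1 + C2*erfi(sqrt(3)*x)


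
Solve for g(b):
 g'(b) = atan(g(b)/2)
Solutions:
 Integral(1/atan(_y/2), (_y, g(b))) = C1 + b


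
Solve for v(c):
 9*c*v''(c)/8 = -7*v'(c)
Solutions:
 v(c) = C1 + C2/c^(47/9)


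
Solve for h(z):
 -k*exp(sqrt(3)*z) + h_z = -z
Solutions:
 h(z) = C1 + sqrt(3)*k*exp(sqrt(3)*z)/3 - z^2/2


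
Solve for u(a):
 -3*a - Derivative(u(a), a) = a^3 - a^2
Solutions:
 u(a) = C1 - a^4/4 + a^3/3 - 3*a^2/2


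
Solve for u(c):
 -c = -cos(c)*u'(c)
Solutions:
 u(c) = C1 + Integral(c/cos(c), c)


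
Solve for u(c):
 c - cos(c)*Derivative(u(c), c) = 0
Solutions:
 u(c) = C1 + Integral(c/cos(c), c)


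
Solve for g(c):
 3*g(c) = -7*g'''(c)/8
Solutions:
 g(c) = C3*exp(-2*3^(1/3)*7^(2/3)*c/7) + (C1*sin(3^(5/6)*7^(2/3)*c/7) + C2*cos(3^(5/6)*7^(2/3)*c/7))*exp(3^(1/3)*7^(2/3)*c/7)


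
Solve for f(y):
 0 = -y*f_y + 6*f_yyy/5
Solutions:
 f(y) = C1 + Integral(C2*airyai(5^(1/3)*6^(2/3)*y/6) + C3*airybi(5^(1/3)*6^(2/3)*y/6), y)


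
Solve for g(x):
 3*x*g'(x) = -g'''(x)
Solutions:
 g(x) = C1 + Integral(C2*airyai(-3^(1/3)*x) + C3*airybi(-3^(1/3)*x), x)


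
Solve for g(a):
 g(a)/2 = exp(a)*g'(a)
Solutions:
 g(a) = C1*exp(-exp(-a)/2)


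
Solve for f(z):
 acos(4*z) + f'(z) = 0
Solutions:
 f(z) = C1 - z*acos(4*z) + sqrt(1 - 16*z^2)/4


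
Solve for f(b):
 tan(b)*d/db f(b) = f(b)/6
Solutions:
 f(b) = C1*sin(b)^(1/6)


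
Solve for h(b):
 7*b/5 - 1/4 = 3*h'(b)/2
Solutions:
 h(b) = C1 + 7*b^2/15 - b/6


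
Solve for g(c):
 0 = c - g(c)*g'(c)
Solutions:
 g(c) = -sqrt(C1 + c^2)
 g(c) = sqrt(C1 + c^2)


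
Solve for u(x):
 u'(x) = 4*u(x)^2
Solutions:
 u(x) = -1/(C1 + 4*x)


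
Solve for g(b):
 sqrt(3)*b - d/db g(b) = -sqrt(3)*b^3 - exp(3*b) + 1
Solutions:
 g(b) = C1 + sqrt(3)*b^4/4 + sqrt(3)*b^2/2 - b + exp(3*b)/3


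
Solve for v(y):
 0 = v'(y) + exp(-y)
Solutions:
 v(y) = C1 + exp(-y)


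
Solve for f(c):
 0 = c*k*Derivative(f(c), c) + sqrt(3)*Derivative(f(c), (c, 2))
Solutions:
 f(c) = Piecewise((-sqrt(2)*3^(1/4)*sqrt(pi)*C1*erf(sqrt(2)*3^(3/4)*c*sqrt(k)/6)/(2*sqrt(k)) - C2, (k > 0) | (k < 0)), (-C1*c - C2, True))


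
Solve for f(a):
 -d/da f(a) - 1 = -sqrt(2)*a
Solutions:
 f(a) = C1 + sqrt(2)*a^2/2 - a


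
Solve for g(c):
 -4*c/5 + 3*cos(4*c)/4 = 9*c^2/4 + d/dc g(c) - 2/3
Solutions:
 g(c) = C1 - 3*c^3/4 - 2*c^2/5 + 2*c/3 + 3*sin(4*c)/16


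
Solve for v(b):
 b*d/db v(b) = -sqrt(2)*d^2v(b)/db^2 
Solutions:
 v(b) = C1 + C2*erf(2^(1/4)*b/2)


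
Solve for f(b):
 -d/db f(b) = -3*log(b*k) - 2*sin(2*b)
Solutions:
 f(b) = C1 + 3*b*log(b*k) - 3*b - cos(2*b)


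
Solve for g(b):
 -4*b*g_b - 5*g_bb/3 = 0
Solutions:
 g(b) = C1 + C2*erf(sqrt(30)*b/5)


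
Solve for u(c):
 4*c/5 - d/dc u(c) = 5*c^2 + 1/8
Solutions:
 u(c) = C1 - 5*c^3/3 + 2*c^2/5 - c/8


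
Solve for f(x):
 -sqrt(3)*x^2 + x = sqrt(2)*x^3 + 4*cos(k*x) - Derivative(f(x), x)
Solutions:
 f(x) = C1 + sqrt(2)*x^4/4 + sqrt(3)*x^3/3 - x^2/2 + 4*sin(k*x)/k


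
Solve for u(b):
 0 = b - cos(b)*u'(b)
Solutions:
 u(b) = C1 + Integral(b/cos(b), b)


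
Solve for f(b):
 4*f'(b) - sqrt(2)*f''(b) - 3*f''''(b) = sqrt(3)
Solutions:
 f(b) = C1 + C2*exp(b*(-(18 + sqrt(2)*sqrt(sqrt(2) + 162))^(1/3) + sqrt(2)/(18 + sqrt(2)*sqrt(sqrt(2) + 162))^(1/3))/6)*sin(b*(sqrt(6)/(18 + sqrt(2)*sqrt(sqrt(2) + 162))^(1/3) + sqrt(3)*(18 + sqrt(2)*sqrt(sqrt(2) + 162))^(1/3))/6) + C3*exp(b*(-(18 + sqrt(2)*sqrt(sqrt(2) + 162))^(1/3) + sqrt(2)/(18 + sqrt(2)*sqrt(sqrt(2) + 162))^(1/3))/6)*cos(b*(sqrt(6)/(18 + sqrt(2)*sqrt(sqrt(2) + 162))^(1/3) + sqrt(3)*(18 + sqrt(2)*sqrt(sqrt(2) + 162))^(1/3))/6) + C4*exp(-b*(-(18 + sqrt(2)*sqrt(sqrt(2) + 162))^(1/3) + sqrt(2)/(18 + sqrt(2)*sqrt(sqrt(2) + 162))^(1/3))/3) + sqrt(3)*b/4


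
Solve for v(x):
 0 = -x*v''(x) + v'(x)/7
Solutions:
 v(x) = C1 + C2*x^(8/7)


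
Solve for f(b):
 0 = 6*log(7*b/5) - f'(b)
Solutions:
 f(b) = C1 + 6*b*log(b) - 6*b + b*log(117649/15625)


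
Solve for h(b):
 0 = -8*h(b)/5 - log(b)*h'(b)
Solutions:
 h(b) = C1*exp(-8*li(b)/5)


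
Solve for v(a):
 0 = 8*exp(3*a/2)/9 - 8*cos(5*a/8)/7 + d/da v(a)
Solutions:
 v(a) = C1 - 16*exp(3*a/2)/27 + 64*sin(5*a/8)/35


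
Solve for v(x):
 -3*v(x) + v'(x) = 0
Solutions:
 v(x) = C1*exp(3*x)


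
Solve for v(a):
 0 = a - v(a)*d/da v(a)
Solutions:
 v(a) = -sqrt(C1 + a^2)
 v(a) = sqrt(C1 + a^2)


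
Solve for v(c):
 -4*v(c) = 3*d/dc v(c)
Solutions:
 v(c) = C1*exp(-4*c/3)


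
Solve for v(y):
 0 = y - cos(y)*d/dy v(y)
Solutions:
 v(y) = C1 + Integral(y/cos(y), y)


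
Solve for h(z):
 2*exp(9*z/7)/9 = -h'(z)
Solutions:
 h(z) = C1 - 14*exp(9*z/7)/81


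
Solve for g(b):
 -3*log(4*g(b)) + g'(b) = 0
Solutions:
 -Integral(1/(log(_y) + 2*log(2)), (_y, g(b)))/3 = C1 - b


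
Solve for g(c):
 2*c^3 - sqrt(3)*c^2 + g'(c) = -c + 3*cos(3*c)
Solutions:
 g(c) = C1 - c^4/2 + sqrt(3)*c^3/3 - c^2/2 + sin(3*c)


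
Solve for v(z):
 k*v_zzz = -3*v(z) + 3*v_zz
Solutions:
 v(z) = C1*exp(z*(-(sqrt(((3 - 2/k^2)^2 - 4/k^4)/k^2)/2 + 3/(2*k) - 1/k^3)^(1/3) + 1/k - 1/(k^2*(sqrt(((3 - 2/k^2)^2 - 4/k^4)/k^2)/2 + 3/(2*k) - 1/k^3)^(1/3)))) + C2*exp(z*((sqrt(((3 - 2/k^2)^2 - 4/k^4)/k^2)/2 + 3/(2*k) - 1/k^3)^(1/3)/2 - sqrt(3)*I*(sqrt(((3 - 2/k^2)^2 - 4/k^4)/k^2)/2 + 3/(2*k) - 1/k^3)^(1/3)/2 + 1/k - 2/(k^2*(-1 + sqrt(3)*I)*(sqrt(((3 - 2/k^2)^2 - 4/k^4)/k^2)/2 + 3/(2*k) - 1/k^3)^(1/3)))) + C3*exp(z*((sqrt(((3 - 2/k^2)^2 - 4/k^4)/k^2)/2 + 3/(2*k) - 1/k^3)^(1/3)/2 + sqrt(3)*I*(sqrt(((3 - 2/k^2)^2 - 4/k^4)/k^2)/2 + 3/(2*k) - 1/k^3)^(1/3)/2 + 1/k + 2/(k^2*(1 + sqrt(3)*I)*(sqrt(((3 - 2/k^2)^2 - 4/k^4)/k^2)/2 + 3/(2*k) - 1/k^3)^(1/3))))


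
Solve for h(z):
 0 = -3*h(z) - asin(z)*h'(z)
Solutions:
 h(z) = C1*exp(-3*Integral(1/asin(z), z))


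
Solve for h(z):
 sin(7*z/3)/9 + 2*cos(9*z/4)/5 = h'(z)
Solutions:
 h(z) = C1 + 8*sin(9*z/4)/45 - cos(7*z/3)/21


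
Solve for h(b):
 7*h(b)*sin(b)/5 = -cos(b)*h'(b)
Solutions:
 h(b) = C1*cos(b)^(7/5)


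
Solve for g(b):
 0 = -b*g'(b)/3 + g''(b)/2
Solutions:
 g(b) = C1 + C2*erfi(sqrt(3)*b/3)


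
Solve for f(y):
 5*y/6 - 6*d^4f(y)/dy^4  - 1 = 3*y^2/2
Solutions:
 f(y) = C1 + C2*y + C3*y^2 + C4*y^3 - y^6/1440 + y^5/864 - y^4/144


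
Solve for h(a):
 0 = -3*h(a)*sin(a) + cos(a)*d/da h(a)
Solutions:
 h(a) = C1/cos(a)^3


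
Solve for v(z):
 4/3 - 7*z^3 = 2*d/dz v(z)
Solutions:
 v(z) = C1 - 7*z^4/8 + 2*z/3


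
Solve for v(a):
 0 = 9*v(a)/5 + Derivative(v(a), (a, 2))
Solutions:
 v(a) = C1*sin(3*sqrt(5)*a/5) + C2*cos(3*sqrt(5)*a/5)


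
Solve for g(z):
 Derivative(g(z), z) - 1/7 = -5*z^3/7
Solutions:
 g(z) = C1 - 5*z^4/28 + z/7


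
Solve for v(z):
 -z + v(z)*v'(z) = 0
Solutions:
 v(z) = -sqrt(C1 + z^2)
 v(z) = sqrt(C1 + z^2)


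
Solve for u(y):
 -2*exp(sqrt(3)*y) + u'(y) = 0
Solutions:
 u(y) = C1 + 2*sqrt(3)*exp(sqrt(3)*y)/3


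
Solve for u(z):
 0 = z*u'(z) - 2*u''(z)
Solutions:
 u(z) = C1 + C2*erfi(z/2)


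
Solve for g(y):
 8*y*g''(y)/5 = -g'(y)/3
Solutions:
 g(y) = C1 + C2*y^(19/24)


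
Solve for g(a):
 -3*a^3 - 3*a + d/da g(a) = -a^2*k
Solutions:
 g(a) = C1 + 3*a^4/4 - a^3*k/3 + 3*a^2/2


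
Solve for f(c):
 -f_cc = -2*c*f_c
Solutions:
 f(c) = C1 + C2*erfi(c)


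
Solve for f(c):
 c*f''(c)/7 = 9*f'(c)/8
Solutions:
 f(c) = C1 + C2*c^(71/8)


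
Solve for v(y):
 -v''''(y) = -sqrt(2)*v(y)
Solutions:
 v(y) = C1*exp(-2^(1/8)*y) + C2*exp(2^(1/8)*y) + C3*sin(2^(1/8)*y) + C4*cos(2^(1/8)*y)


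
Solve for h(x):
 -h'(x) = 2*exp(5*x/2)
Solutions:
 h(x) = C1 - 4*exp(5*x/2)/5


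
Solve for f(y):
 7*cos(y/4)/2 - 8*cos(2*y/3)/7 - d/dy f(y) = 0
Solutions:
 f(y) = C1 + 14*sin(y/4) - 12*sin(2*y/3)/7


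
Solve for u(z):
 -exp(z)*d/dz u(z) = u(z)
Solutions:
 u(z) = C1*exp(exp(-z))


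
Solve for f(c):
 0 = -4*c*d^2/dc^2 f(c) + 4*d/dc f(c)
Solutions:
 f(c) = C1 + C2*c^2


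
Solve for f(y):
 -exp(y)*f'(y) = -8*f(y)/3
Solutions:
 f(y) = C1*exp(-8*exp(-y)/3)


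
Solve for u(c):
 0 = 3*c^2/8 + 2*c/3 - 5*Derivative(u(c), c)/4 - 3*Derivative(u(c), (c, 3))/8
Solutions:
 u(c) = C1 + C2*sin(sqrt(30)*c/3) + C3*cos(sqrt(30)*c/3) + c^3/10 + 4*c^2/15 - 9*c/50


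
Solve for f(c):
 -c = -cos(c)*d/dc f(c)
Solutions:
 f(c) = C1 + Integral(c/cos(c), c)


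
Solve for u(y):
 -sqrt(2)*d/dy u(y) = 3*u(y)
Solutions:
 u(y) = C1*exp(-3*sqrt(2)*y/2)


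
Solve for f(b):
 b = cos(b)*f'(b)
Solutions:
 f(b) = C1 + Integral(b/cos(b), b)


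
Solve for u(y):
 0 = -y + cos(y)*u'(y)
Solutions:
 u(y) = C1 + Integral(y/cos(y), y)


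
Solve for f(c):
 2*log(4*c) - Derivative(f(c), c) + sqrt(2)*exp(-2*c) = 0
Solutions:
 f(c) = C1 + 2*c*log(c) + 2*c*(-1 + 2*log(2)) - sqrt(2)*exp(-2*c)/2


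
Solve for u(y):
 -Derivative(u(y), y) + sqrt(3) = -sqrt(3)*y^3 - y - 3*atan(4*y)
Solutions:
 u(y) = C1 + sqrt(3)*y^4/4 + y^2/2 + 3*y*atan(4*y) + sqrt(3)*y - 3*log(16*y^2 + 1)/8


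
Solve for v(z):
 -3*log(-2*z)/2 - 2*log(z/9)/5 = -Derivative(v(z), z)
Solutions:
 v(z) = C1 + 19*z*log(z)/10 + z*(-19 - 8*log(3) + 15*log(2) + 15*I*pi)/10


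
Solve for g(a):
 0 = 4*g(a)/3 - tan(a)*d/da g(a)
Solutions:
 g(a) = C1*sin(a)^(4/3)


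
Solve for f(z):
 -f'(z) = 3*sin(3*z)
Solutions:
 f(z) = C1 + cos(3*z)


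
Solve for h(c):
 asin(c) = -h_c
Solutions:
 h(c) = C1 - c*asin(c) - sqrt(1 - c^2)


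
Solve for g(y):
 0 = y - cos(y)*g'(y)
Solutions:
 g(y) = C1 + Integral(y/cos(y), y)


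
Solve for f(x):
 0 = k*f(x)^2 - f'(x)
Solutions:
 f(x) = -1/(C1 + k*x)
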